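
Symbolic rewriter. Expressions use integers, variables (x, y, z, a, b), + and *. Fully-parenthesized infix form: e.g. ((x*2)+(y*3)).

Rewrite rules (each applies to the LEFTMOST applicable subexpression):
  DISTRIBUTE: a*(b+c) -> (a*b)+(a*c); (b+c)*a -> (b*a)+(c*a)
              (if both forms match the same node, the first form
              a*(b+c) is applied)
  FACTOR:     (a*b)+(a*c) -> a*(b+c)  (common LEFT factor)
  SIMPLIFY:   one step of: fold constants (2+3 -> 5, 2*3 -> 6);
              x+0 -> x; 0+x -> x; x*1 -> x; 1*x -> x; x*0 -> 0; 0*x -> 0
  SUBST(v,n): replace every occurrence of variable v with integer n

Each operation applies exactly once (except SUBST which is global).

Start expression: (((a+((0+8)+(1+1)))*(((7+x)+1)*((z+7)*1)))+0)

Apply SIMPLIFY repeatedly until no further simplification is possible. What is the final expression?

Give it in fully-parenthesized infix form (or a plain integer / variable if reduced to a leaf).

Start: (((a+((0+8)+(1+1)))*(((7+x)+1)*((z+7)*1)))+0)
Step 1: at root: (((a+((0+8)+(1+1)))*(((7+x)+1)*((z+7)*1)))+0) -> ((a+((0+8)+(1+1)))*(((7+x)+1)*((z+7)*1))); overall: (((a+((0+8)+(1+1)))*(((7+x)+1)*((z+7)*1)))+0) -> ((a+((0+8)+(1+1)))*(((7+x)+1)*((z+7)*1)))
Step 2: at LRL: (0+8) -> 8; overall: ((a+((0+8)+(1+1)))*(((7+x)+1)*((z+7)*1))) -> ((a+(8+(1+1)))*(((7+x)+1)*((z+7)*1)))
Step 3: at LRR: (1+1) -> 2; overall: ((a+(8+(1+1)))*(((7+x)+1)*((z+7)*1))) -> ((a+(8+2))*(((7+x)+1)*((z+7)*1)))
Step 4: at LR: (8+2) -> 10; overall: ((a+(8+2))*(((7+x)+1)*((z+7)*1))) -> ((a+10)*(((7+x)+1)*((z+7)*1)))
Step 5: at RR: ((z+7)*1) -> (z+7); overall: ((a+10)*(((7+x)+1)*((z+7)*1))) -> ((a+10)*(((7+x)+1)*(z+7)))
Fixed point: ((a+10)*(((7+x)+1)*(z+7)))

Answer: ((a+10)*(((7+x)+1)*(z+7)))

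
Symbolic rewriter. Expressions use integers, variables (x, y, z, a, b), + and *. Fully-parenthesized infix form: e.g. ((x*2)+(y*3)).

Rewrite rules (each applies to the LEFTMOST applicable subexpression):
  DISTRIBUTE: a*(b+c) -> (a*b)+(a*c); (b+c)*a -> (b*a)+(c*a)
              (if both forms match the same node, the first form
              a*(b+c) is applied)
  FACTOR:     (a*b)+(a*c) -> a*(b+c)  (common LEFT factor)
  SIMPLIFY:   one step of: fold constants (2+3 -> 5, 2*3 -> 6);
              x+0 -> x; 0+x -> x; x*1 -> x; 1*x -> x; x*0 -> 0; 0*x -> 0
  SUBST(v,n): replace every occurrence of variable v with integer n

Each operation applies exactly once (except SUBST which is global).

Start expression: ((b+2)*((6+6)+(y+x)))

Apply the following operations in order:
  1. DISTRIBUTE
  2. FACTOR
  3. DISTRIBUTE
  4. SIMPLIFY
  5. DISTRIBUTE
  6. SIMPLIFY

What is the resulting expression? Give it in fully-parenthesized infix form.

Answer: (((b*12)+24)+((b+2)*(y+x)))

Derivation:
Start: ((b+2)*((6+6)+(y+x)))
Apply DISTRIBUTE at root (target: ((b+2)*((6+6)+(y+x)))): ((b+2)*((6+6)+(y+x))) -> (((b+2)*(6+6))+((b+2)*(y+x)))
Apply FACTOR at root (target: (((b+2)*(6+6))+((b+2)*(y+x)))): (((b+2)*(6+6))+((b+2)*(y+x))) -> ((b+2)*((6+6)+(y+x)))
Apply DISTRIBUTE at root (target: ((b+2)*((6+6)+(y+x)))): ((b+2)*((6+6)+(y+x))) -> (((b+2)*(6+6))+((b+2)*(y+x)))
Apply SIMPLIFY at LR (target: (6+6)): (((b+2)*(6+6))+((b+2)*(y+x))) -> (((b+2)*12)+((b+2)*(y+x)))
Apply DISTRIBUTE at L (target: ((b+2)*12)): (((b+2)*12)+((b+2)*(y+x))) -> (((b*12)+(2*12))+((b+2)*(y+x)))
Apply SIMPLIFY at LR (target: (2*12)): (((b*12)+(2*12))+((b+2)*(y+x))) -> (((b*12)+24)+((b+2)*(y+x)))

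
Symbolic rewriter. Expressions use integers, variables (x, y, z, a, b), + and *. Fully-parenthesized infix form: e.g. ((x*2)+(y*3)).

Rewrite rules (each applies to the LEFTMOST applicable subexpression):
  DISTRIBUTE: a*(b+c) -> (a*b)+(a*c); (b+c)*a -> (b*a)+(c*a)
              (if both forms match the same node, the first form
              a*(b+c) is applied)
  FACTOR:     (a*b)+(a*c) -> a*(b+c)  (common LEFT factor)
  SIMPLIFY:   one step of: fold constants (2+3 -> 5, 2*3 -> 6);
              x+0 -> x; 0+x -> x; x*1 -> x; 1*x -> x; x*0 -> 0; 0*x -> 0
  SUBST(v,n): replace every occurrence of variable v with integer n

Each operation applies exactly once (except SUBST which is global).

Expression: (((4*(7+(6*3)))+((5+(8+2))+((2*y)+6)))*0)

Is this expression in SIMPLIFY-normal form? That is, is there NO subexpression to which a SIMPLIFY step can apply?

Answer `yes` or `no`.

Expression: (((4*(7+(6*3)))+((5+(8+2))+((2*y)+6)))*0)
Scanning for simplifiable subexpressions (pre-order)...
  at root: (((4*(7+(6*3)))+((5+(8+2))+((2*y)+6)))*0) (SIMPLIFIABLE)
  at L: ((4*(7+(6*3)))+((5+(8+2))+((2*y)+6))) (not simplifiable)
  at LL: (4*(7+(6*3))) (not simplifiable)
  at LLR: (7+(6*3)) (not simplifiable)
  at LLRR: (6*3) (SIMPLIFIABLE)
  at LR: ((5+(8+2))+((2*y)+6)) (not simplifiable)
  at LRL: (5+(8+2)) (not simplifiable)
  at LRLR: (8+2) (SIMPLIFIABLE)
  at LRR: ((2*y)+6) (not simplifiable)
  at LRRL: (2*y) (not simplifiable)
Found simplifiable subexpr at path root: (((4*(7+(6*3)))+((5+(8+2))+((2*y)+6)))*0)
One SIMPLIFY step would give: 0
-> NOT in normal form.

Answer: no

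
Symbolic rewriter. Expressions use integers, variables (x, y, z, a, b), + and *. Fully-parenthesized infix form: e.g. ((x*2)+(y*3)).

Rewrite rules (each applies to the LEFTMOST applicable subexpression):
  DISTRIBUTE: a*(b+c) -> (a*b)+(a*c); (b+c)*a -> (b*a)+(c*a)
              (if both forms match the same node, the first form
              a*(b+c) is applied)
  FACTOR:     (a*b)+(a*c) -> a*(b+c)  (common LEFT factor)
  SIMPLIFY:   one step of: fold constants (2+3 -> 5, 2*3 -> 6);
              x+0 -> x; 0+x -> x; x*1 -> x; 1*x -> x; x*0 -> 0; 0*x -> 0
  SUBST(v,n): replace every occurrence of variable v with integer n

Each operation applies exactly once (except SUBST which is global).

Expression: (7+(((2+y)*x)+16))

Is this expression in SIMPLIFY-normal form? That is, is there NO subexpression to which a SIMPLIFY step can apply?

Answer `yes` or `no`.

Answer: yes

Derivation:
Expression: (7+(((2+y)*x)+16))
Scanning for simplifiable subexpressions (pre-order)...
  at root: (7+(((2+y)*x)+16)) (not simplifiable)
  at R: (((2+y)*x)+16) (not simplifiable)
  at RL: ((2+y)*x) (not simplifiable)
  at RLL: (2+y) (not simplifiable)
Result: no simplifiable subexpression found -> normal form.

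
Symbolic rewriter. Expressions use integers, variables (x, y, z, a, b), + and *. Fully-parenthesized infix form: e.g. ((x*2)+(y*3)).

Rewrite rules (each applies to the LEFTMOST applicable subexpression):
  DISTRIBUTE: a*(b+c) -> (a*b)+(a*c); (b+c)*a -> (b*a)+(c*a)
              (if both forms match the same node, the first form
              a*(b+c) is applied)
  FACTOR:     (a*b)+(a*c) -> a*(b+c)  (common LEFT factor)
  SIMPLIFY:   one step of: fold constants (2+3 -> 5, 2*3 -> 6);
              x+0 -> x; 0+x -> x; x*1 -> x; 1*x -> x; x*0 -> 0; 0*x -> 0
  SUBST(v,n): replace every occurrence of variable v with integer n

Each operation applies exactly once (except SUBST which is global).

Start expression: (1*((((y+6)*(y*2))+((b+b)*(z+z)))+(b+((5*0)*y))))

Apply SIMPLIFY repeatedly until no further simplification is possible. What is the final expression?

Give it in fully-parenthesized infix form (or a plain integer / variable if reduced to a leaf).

Start: (1*((((y+6)*(y*2))+((b+b)*(z+z)))+(b+((5*0)*y))))
Step 1: at root: (1*((((y+6)*(y*2))+((b+b)*(z+z)))+(b+((5*0)*y)))) -> ((((y+6)*(y*2))+((b+b)*(z+z)))+(b+((5*0)*y))); overall: (1*((((y+6)*(y*2))+((b+b)*(z+z)))+(b+((5*0)*y)))) -> ((((y+6)*(y*2))+((b+b)*(z+z)))+(b+((5*0)*y)))
Step 2: at RRL: (5*0) -> 0; overall: ((((y+6)*(y*2))+((b+b)*(z+z)))+(b+((5*0)*y))) -> ((((y+6)*(y*2))+((b+b)*(z+z)))+(b+(0*y)))
Step 3: at RR: (0*y) -> 0; overall: ((((y+6)*(y*2))+((b+b)*(z+z)))+(b+(0*y))) -> ((((y+6)*(y*2))+((b+b)*(z+z)))+(b+0))
Step 4: at R: (b+0) -> b; overall: ((((y+6)*(y*2))+((b+b)*(z+z)))+(b+0)) -> ((((y+6)*(y*2))+((b+b)*(z+z)))+b)
Fixed point: ((((y+6)*(y*2))+((b+b)*(z+z)))+b)

Answer: ((((y+6)*(y*2))+((b+b)*(z+z)))+b)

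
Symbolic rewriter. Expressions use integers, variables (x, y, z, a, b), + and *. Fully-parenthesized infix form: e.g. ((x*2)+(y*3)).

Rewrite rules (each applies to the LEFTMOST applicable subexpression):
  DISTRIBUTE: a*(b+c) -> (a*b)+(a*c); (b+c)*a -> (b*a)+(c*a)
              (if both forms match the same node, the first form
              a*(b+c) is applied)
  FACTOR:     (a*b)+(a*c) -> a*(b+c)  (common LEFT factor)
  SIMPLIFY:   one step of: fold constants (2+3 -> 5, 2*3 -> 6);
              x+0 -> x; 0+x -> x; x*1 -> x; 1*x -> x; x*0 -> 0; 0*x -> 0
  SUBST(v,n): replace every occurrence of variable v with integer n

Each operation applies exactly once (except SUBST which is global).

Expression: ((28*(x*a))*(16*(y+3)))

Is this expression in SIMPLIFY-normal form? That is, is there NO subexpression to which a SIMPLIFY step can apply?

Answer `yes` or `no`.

Expression: ((28*(x*a))*(16*(y+3)))
Scanning for simplifiable subexpressions (pre-order)...
  at root: ((28*(x*a))*(16*(y+3))) (not simplifiable)
  at L: (28*(x*a)) (not simplifiable)
  at LR: (x*a) (not simplifiable)
  at R: (16*(y+3)) (not simplifiable)
  at RR: (y+3) (not simplifiable)
Result: no simplifiable subexpression found -> normal form.

Answer: yes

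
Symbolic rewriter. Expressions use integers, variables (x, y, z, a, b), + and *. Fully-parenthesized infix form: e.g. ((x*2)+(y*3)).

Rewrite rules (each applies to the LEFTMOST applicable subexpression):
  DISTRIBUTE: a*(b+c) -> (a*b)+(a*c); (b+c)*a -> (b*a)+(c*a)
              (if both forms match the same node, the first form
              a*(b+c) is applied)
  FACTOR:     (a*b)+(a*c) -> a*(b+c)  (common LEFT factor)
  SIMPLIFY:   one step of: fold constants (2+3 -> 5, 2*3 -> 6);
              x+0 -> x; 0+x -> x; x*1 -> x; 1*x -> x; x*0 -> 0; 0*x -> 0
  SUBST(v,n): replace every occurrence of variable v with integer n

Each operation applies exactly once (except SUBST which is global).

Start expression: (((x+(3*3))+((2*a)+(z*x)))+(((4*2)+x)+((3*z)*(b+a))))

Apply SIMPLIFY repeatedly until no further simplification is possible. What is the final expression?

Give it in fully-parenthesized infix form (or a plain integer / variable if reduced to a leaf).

Start: (((x+(3*3))+((2*a)+(z*x)))+(((4*2)+x)+((3*z)*(b+a))))
Step 1: at LLR: (3*3) -> 9; overall: (((x+(3*3))+((2*a)+(z*x)))+(((4*2)+x)+((3*z)*(b+a)))) -> (((x+9)+((2*a)+(z*x)))+(((4*2)+x)+((3*z)*(b+a))))
Step 2: at RLL: (4*2) -> 8; overall: (((x+9)+((2*a)+(z*x)))+(((4*2)+x)+((3*z)*(b+a)))) -> (((x+9)+((2*a)+(z*x)))+((8+x)+((3*z)*(b+a))))
Fixed point: (((x+9)+((2*a)+(z*x)))+((8+x)+((3*z)*(b+a))))

Answer: (((x+9)+((2*a)+(z*x)))+((8+x)+((3*z)*(b+a))))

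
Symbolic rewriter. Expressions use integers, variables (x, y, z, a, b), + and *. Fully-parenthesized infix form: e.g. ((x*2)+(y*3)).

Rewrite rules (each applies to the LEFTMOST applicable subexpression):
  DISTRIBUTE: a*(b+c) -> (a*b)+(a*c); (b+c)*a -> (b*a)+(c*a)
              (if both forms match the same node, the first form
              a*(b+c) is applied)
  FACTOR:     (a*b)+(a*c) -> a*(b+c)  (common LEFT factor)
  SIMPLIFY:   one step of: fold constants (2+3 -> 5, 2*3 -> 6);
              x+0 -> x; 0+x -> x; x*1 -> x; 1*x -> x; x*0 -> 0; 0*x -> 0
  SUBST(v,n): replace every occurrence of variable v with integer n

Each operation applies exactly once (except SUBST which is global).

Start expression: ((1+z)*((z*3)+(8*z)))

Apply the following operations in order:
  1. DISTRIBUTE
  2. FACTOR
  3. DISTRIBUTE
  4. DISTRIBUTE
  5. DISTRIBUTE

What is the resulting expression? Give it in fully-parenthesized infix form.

Start: ((1+z)*((z*3)+(8*z)))
Apply DISTRIBUTE at root (target: ((1+z)*((z*3)+(8*z)))): ((1+z)*((z*3)+(8*z))) -> (((1+z)*(z*3))+((1+z)*(8*z)))
Apply FACTOR at root (target: (((1+z)*(z*3))+((1+z)*(8*z)))): (((1+z)*(z*3))+((1+z)*(8*z))) -> ((1+z)*((z*3)+(8*z)))
Apply DISTRIBUTE at root (target: ((1+z)*((z*3)+(8*z)))): ((1+z)*((z*3)+(8*z))) -> (((1+z)*(z*3))+((1+z)*(8*z)))
Apply DISTRIBUTE at L (target: ((1+z)*(z*3))): (((1+z)*(z*3))+((1+z)*(8*z))) -> (((1*(z*3))+(z*(z*3)))+((1+z)*(8*z)))
Apply DISTRIBUTE at R (target: ((1+z)*(8*z))): (((1*(z*3))+(z*(z*3)))+((1+z)*(8*z))) -> (((1*(z*3))+(z*(z*3)))+((1*(8*z))+(z*(8*z))))

Answer: (((1*(z*3))+(z*(z*3)))+((1*(8*z))+(z*(8*z))))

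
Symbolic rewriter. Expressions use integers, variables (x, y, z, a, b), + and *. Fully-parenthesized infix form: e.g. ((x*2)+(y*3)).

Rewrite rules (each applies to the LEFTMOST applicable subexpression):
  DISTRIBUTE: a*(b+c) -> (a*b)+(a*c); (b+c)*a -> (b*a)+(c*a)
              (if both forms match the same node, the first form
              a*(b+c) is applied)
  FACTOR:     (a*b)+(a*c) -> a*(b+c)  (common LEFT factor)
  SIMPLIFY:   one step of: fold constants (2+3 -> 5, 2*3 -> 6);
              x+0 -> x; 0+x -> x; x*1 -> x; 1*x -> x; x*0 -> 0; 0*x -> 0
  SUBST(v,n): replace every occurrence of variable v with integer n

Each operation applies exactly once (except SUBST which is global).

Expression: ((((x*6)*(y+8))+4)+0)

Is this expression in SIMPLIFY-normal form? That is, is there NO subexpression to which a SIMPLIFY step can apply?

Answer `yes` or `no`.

Expression: ((((x*6)*(y+8))+4)+0)
Scanning for simplifiable subexpressions (pre-order)...
  at root: ((((x*6)*(y+8))+4)+0) (SIMPLIFIABLE)
  at L: (((x*6)*(y+8))+4) (not simplifiable)
  at LL: ((x*6)*(y+8)) (not simplifiable)
  at LLL: (x*6) (not simplifiable)
  at LLR: (y+8) (not simplifiable)
Found simplifiable subexpr at path root: ((((x*6)*(y+8))+4)+0)
One SIMPLIFY step would give: (((x*6)*(y+8))+4)
-> NOT in normal form.

Answer: no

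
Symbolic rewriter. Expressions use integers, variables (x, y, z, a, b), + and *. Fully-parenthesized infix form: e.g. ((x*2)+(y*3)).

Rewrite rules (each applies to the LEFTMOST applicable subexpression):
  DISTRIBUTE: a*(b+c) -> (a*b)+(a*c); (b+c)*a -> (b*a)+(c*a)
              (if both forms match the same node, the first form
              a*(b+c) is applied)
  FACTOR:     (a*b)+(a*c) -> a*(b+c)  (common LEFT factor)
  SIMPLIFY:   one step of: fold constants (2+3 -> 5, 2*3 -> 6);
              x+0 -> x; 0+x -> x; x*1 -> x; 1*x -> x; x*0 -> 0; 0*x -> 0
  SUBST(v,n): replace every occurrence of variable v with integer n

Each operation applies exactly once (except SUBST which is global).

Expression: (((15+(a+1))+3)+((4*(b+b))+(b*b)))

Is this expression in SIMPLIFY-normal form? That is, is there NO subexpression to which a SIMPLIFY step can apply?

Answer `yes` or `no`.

Answer: yes

Derivation:
Expression: (((15+(a+1))+3)+((4*(b+b))+(b*b)))
Scanning for simplifiable subexpressions (pre-order)...
  at root: (((15+(a+1))+3)+((4*(b+b))+(b*b))) (not simplifiable)
  at L: ((15+(a+1))+3) (not simplifiable)
  at LL: (15+(a+1)) (not simplifiable)
  at LLR: (a+1) (not simplifiable)
  at R: ((4*(b+b))+(b*b)) (not simplifiable)
  at RL: (4*(b+b)) (not simplifiable)
  at RLR: (b+b) (not simplifiable)
  at RR: (b*b) (not simplifiable)
Result: no simplifiable subexpression found -> normal form.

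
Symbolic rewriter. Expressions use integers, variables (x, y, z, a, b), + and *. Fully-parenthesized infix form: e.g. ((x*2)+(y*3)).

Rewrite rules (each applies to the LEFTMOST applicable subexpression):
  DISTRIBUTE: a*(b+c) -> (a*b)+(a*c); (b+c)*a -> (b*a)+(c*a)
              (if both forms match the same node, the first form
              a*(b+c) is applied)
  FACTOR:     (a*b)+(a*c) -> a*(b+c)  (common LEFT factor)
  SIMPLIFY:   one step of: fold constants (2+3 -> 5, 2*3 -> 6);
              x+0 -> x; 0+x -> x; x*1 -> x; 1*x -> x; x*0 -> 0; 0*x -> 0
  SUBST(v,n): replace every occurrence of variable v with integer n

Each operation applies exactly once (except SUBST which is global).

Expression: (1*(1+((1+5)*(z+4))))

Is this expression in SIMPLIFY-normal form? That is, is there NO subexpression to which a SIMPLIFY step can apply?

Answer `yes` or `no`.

Answer: no

Derivation:
Expression: (1*(1+((1+5)*(z+4))))
Scanning for simplifiable subexpressions (pre-order)...
  at root: (1*(1+((1+5)*(z+4)))) (SIMPLIFIABLE)
  at R: (1+((1+5)*(z+4))) (not simplifiable)
  at RR: ((1+5)*(z+4)) (not simplifiable)
  at RRL: (1+5) (SIMPLIFIABLE)
  at RRR: (z+4) (not simplifiable)
Found simplifiable subexpr at path root: (1*(1+((1+5)*(z+4))))
One SIMPLIFY step would give: (1+((1+5)*(z+4)))
-> NOT in normal form.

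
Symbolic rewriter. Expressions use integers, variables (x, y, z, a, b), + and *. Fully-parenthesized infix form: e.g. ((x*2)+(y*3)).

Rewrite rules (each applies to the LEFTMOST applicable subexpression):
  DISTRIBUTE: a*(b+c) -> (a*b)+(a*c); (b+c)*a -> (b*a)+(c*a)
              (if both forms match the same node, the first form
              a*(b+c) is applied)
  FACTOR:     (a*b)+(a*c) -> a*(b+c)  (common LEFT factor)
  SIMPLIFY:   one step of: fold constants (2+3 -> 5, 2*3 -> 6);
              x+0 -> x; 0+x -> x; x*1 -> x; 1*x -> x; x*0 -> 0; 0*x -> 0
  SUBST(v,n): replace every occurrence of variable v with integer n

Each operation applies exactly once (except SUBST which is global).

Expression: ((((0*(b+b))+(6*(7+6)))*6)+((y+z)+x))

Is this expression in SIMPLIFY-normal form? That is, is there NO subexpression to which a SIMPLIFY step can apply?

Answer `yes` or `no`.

Expression: ((((0*(b+b))+(6*(7+6)))*6)+((y+z)+x))
Scanning for simplifiable subexpressions (pre-order)...
  at root: ((((0*(b+b))+(6*(7+6)))*6)+((y+z)+x)) (not simplifiable)
  at L: (((0*(b+b))+(6*(7+6)))*6) (not simplifiable)
  at LL: ((0*(b+b))+(6*(7+6))) (not simplifiable)
  at LLL: (0*(b+b)) (SIMPLIFIABLE)
  at LLLR: (b+b) (not simplifiable)
  at LLR: (6*(7+6)) (not simplifiable)
  at LLRR: (7+6) (SIMPLIFIABLE)
  at R: ((y+z)+x) (not simplifiable)
  at RL: (y+z) (not simplifiable)
Found simplifiable subexpr at path LLL: (0*(b+b))
One SIMPLIFY step would give: (((0+(6*(7+6)))*6)+((y+z)+x))
-> NOT in normal form.

Answer: no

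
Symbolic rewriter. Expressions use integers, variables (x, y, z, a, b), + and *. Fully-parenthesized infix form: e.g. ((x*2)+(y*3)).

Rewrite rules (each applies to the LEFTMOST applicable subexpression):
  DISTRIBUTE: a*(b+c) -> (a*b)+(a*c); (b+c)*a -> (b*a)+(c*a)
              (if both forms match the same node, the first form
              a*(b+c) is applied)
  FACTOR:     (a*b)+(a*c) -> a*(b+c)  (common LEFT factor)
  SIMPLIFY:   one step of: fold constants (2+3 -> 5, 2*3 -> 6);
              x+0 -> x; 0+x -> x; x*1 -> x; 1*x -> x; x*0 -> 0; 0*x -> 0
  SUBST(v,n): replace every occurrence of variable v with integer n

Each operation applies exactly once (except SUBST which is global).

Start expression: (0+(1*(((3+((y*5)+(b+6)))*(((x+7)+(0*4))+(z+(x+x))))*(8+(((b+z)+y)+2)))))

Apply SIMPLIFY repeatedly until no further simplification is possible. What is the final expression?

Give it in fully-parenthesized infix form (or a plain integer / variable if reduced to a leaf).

Start: (0+(1*(((3+((y*5)+(b+6)))*(((x+7)+(0*4))+(z+(x+x))))*(8+(((b+z)+y)+2)))))
Step 1: at root: (0+(1*(((3+((y*5)+(b+6)))*(((x+7)+(0*4))+(z+(x+x))))*(8+(((b+z)+y)+2))))) -> (1*(((3+((y*5)+(b+6)))*(((x+7)+(0*4))+(z+(x+x))))*(8+(((b+z)+y)+2)))); overall: (0+(1*(((3+((y*5)+(b+6)))*(((x+7)+(0*4))+(z+(x+x))))*(8+(((b+z)+y)+2))))) -> (1*(((3+((y*5)+(b+6)))*(((x+7)+(0*4))+(z+(x+x))))*(8+(((b+z)+y)+2))))
Step 2: at root: (1*(((3+((y*5)+(b+6)))*(((x+7)+(0*4))+(z+(x+x))))*(8+(((b+z)+y)+2)))) -> (((3+((y*5)+(b+6)))*(((x+7)+(0*4))+(z+(x+x))))*(8+(((b+z)+y)+2))); overall: (1*(((3+((y*5)+(b+6)))*(((x+7)+(0*4))+(z+(x+x))))*(8+(((b+z)+y)+2)))) -> (((3+((y*5)+(b+6)))*(((x+7)+(0*4))+(z+(x+x))))*(8+(((b+z)+y)+2)))
Step 3: at LRLR: (0*4) -> 0; overall: (((3+((y*5)+(b+6)))*(((x+7)+(0*4))+(z+(x+x))))*(8+(((b+z)+y)+2))) -> (((3+((y*5)+(b+6)))*(((x+7)+0)+(z+(x+x))))*(8+(((b+z)+y)+2)))
Step 4: at LRL: ((x+7)+0) -> (x+7); overall: (((3+((y*5)+(b+6)))*(((x+7)+0)+(z+(x+x))))*(8+(((b+z)+y)+2))) -> (((3+((y*5)+(b+6)))*((x+7)+(z+(x+x))))*(8+(((b+z)+y)+2)))
Fixed point: (((3+((y*5)+(b+6)))*((x+7)+(z+(x+x))))*(8+(((b+z)+y)+2)))

Answer: (((3+((y*5)+(b+6)))*((x+7)+(z+(x+x))))*(8+(((b+z)+y)+2)))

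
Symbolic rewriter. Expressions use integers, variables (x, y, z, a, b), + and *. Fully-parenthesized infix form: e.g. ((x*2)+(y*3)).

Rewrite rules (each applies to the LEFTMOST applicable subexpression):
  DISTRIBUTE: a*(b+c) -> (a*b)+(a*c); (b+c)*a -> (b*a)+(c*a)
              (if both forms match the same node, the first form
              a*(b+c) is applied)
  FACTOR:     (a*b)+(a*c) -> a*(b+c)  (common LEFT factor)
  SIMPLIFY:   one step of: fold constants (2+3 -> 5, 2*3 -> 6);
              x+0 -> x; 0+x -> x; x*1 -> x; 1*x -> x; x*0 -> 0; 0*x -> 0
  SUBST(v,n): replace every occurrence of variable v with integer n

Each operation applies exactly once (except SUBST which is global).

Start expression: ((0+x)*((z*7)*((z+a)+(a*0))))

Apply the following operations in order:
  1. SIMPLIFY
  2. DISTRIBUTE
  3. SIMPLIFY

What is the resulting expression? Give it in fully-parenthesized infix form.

Start: ((0+x)*((z*7)*((z+a)+(a*0))))
Apply SIMPLIFY at L (target: (0+x)): ((0+x)*((z*7)*((z+a)+(a*0)))) -> (x*((z*7)*((z+a)+(a*0))))
Apply DISTRIBUTE at R (target: ((z*7)*((z+a)+(a*0)))): (x*((z*7)*((z+a)+(a*0)))) -> (x*(((z*7)*(z+a))+((z*7)*(a*0))))
Apply SIMPLIFY at RRR (target: (a*0)): (x*(((z*7)*(z+a))+((z*7)*(a*0)))) -> (x*(((z*7)*(z+a))+((z*7)*0)))

Answer: (x*(((z*7)*(z+a))+((z*7)*0)))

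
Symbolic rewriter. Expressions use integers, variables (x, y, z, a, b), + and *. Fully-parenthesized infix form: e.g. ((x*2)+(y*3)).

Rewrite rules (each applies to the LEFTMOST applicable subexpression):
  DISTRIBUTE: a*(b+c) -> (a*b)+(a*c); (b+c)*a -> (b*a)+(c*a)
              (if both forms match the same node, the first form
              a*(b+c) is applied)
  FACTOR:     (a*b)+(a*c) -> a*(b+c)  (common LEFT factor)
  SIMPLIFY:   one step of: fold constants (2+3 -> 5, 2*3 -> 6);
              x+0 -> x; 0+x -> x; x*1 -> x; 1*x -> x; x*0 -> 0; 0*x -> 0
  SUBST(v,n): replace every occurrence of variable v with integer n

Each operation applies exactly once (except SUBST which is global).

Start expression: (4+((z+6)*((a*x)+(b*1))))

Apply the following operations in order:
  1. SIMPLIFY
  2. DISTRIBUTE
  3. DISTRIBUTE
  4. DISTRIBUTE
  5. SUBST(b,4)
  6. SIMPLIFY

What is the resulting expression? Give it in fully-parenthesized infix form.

Answer: (4+(((z*(a*x))+(6*(a*x)))+((z*4)+24)))

Derivation:
Start: (4+((z+6)*((a*x)+(b*1))))
Apply SIMPLIFY at RRR (target: (b*1)): (4+((z+6)*((a*x)+(b*1)))) -> (4+((z+6)*((a*x)+b)))
Apply DISTRIBUTE at R (target: ((z+6)*((a*x)+b))): (4+((z+6)*((a*x)+b))) -> (4+(((z+6)*(a*x))+((z+6)*b)))
Apply DISTRIBUTE at RL (target: ((z+6)*(a*x))): (4+(((z+6)*(a*x))+((z+6)*b))) -> (4+(((z*(a*x))+(6*(a*x)))+((z+6)*b)))
Apply DISTRIBUTE at RR (target: ((z+6)*b)): (4+(((z*(a*x))+(6*(a*x)))+((z+6)*b))) -> (4+(((z*(a*x))+(6*(a*x)))+((z*b)+(6*b))))
Apply SUBST(b,4): (4+(((z*(a*x))+(6*(a*x)))+((z*b)+(6*b)))) -> (4+(((z*(a*x))+(6*(a*x)))+((z*4)+(6*4))))
Apply SIMPLIFY at RRR (target: (6*4)): (4+(((z*(a*x))+(6*(a*x)))+((z*4)+(6*4)))) -> (4+(((z*(a*x))+(6*(a*x)))+((z*4)+24)))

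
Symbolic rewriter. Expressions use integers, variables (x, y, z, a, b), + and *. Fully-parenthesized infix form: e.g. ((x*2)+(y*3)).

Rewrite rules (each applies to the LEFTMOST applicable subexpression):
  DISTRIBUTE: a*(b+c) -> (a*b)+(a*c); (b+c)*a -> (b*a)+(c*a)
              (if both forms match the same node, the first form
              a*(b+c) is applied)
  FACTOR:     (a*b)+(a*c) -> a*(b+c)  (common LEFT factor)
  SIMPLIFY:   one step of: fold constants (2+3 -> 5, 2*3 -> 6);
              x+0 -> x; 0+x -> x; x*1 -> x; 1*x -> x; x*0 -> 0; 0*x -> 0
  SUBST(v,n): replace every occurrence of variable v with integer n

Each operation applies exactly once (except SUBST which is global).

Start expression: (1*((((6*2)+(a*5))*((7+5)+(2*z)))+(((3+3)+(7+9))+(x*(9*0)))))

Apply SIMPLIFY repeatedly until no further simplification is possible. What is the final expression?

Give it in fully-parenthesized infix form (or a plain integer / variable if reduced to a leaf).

Start: (1*((((6*2)+(a*5))*((7+5)+(2*z)))+(((3+3)+(7+9))+(x*(9*0)))))
Step 1: at root: (1*((((6*2)+(a*5))*((7+5)+(2*z)))+(((3+3)+(7+9))+(x*(9*0))))) -> ((((6*2)+(a*5))*((7+5)+(2*z)))+(((3+3)+(7+9))+(x*(9*0)))); overall: (1*((((6*2)+(a*5))*((7+5)+(2*z)))+(((3+3)+(7+9))+(x*(9*0))))) -> ((((6*2)+(a*5))*((7+5)+(2*z)))+(((3+3)+(7+9))+(x*(9*0))))
Step 2: at LLL: (6*2) -> 12; overall: ((((6*2)+(a*5))*((7+5)+(2*z)))+(((3+3)+(7+9))+(x*(9*0)))) -> (((12+(a*5))*((7+5)+(2*z)))+(((3+3)+(7+9))+(x*(9*0))))
Step 3: at LRL: (7+5) -> 12; overall: (((12+(a*5))*((7+5)+(2*z)))+(((3+3)+(7+9))+(x*(9*0)))) -> (((12+(a*5))*(12+(2*z)))+(((3+3)+(7+9))+(x*(9*0))))
Step 4: at RLL: (3+3) -> 6; overall: (((12+(a*5))*(12+(2*z)))+(((3+3)+(7+9))+(x*(9*0)))) -> (((12+(a*5))*(12+(2*z)))+((6+(7+9))+(x*(9*0))))
Step 5: at RLR: (7+9) -> 16; overall: (((12+(a*5))*(12+(2*z)))+((6+(7+9))+(x*(9*0)))) -> (((12+(a*5))*(12+(2*z)))+((6+16)+(x*(9*0))))
Step 6: at RL: (6+16) -> 22; overall: (((12+(a*5))*(12+(2*z)))+((6+16)+(x*(9*0)))) -> (((12+(a*5))*(12+(2*z)))+(22+(x*(9*0))))
Step 7: at RRR: (9*0) -> 0; overall: (((12+(a*5))*(12+(2*z)))+(22+(x*(9*0)))) -> (((12+(a*5))*(12+(2*z)))+(22+(x*0)))
Step 8: at RR: (x*0) -> 0; overall: (((12+(a*5))*(12+(2*z)))+(22+(x*0))) -> (((12+(a*5))*(12+(2*z)))+(22+0))
Step 9: at R: (22+0) -> 22; overall: (((12+(a*5))*(12+(2*z)))+(22+0)) -> (((12+(a*5))*(12+(2*z)))+22)
Fixed point: (((12+(a*5))*(12+(2*z)))+22)

Answer: (((12+(a*5))*(12+(2*z)))+22)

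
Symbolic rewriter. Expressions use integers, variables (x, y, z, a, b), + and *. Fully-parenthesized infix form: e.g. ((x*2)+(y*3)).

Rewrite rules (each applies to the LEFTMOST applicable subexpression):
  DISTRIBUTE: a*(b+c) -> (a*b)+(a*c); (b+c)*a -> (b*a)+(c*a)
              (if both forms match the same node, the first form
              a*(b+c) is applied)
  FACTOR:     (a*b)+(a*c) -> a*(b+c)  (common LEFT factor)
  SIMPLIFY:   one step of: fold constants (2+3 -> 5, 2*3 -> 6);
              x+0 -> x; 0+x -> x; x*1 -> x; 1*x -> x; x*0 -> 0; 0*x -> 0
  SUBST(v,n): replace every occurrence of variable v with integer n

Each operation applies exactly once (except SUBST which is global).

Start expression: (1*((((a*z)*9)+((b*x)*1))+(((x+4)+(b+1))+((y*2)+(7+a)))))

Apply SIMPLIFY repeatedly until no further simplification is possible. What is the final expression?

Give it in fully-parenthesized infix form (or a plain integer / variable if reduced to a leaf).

Start: (1*((((a*z)*9)+((b*x)*1))+(((x+4)+(b+1))+((y*2)+(7+a)))))
Step 1: at root: (1*((((a*z)*9)+((b*x)*1))+(((x+4)+(b+1))+((y*2)+(7+a))))) -> ((((a*z)*9)+((b*x)*1))+(((x+4)+(b+1))+((y*2)+(7+a)))); overall: (1*((((a*z)*9)+((b*x)*1))+(((x+4)+(b+1))+((y*2)+(7+a))))) -> ((((a*z)*9)+((b*x)*1))+(((x+4)+(b+1))+((y*2)+(7+a))))
Step 2: at LR: ((b*x)*1) -> (b*x); overall: ((((a*z)*9)+((b*x)*1))+(((x+4)+(b+1))+((y*2)+(7+a)))) -> ((((a*z)*9)+(b*x))+(((x+4)+(b+1))+((y*2)+(7+a))))
Fixed point: ((((a*z)*9)+(b*x))+(((x+4)+(b+1))+((y*2)+(7+a))))

Answer: ((((a*z)*9)+(b*x))+(((x+4)+(b+1))+((y*2)+(7+a))))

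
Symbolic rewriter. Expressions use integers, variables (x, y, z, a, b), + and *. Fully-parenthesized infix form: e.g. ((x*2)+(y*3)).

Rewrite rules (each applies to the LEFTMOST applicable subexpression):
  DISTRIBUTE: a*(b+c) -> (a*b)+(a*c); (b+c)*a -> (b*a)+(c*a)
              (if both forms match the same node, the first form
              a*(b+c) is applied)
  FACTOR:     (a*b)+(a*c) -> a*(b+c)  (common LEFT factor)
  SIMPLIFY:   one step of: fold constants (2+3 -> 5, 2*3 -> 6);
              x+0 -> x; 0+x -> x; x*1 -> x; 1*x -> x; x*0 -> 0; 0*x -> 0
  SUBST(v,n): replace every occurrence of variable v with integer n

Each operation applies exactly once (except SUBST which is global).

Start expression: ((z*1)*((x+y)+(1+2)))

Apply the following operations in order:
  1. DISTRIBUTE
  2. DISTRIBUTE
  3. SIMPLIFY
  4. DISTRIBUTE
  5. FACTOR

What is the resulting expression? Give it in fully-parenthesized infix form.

Start: ((z*1)*((x+y)+(1+2)))
Apply DISTRIBUTE at root (target: ((z*1)*((x+y)+(1+2)))): ((z*1)*((x+y)+(1+2))) -> (((z*1)*(x+y))+((z*1)*(1+2)))
Apply DISTRIBUTE at L (target: ((z*1)*(x+y))): (((z*1)*(x+y))+((z*1)*(1+2))) -> ((((z*1)*x)+((z*1)*y))+((z*1)*(1+2)))
Apply SIMPLIFY at LLL (target: (z*1)): ((((z*1)*x)+((z*1)*y))+((z*1)*(1+2))) -> (((z*x)+((z*1)*y))+((z*1)*(1+2)))
Apply DISTRIBUTE at R (target: ((z*1)*(1+2))): (((z*x)+((z*1)*y))+((z*1)*(1+2))) -> (((z*x)+((z*1)*y))+(((z*1)*1)+((z*1)*2)))
Apply FACTOR at R (target: (((z*1)*1)+((z*1)*2))): (((z*x)+((z*1)*y))+(((z*1)*1)+((z*1)*2))) -> (((z*x)+((z*1)*y))+((z*1)*(1+2)))

Answer: (((z*x)+((z*1)*y))+((z*1)*(1+2)))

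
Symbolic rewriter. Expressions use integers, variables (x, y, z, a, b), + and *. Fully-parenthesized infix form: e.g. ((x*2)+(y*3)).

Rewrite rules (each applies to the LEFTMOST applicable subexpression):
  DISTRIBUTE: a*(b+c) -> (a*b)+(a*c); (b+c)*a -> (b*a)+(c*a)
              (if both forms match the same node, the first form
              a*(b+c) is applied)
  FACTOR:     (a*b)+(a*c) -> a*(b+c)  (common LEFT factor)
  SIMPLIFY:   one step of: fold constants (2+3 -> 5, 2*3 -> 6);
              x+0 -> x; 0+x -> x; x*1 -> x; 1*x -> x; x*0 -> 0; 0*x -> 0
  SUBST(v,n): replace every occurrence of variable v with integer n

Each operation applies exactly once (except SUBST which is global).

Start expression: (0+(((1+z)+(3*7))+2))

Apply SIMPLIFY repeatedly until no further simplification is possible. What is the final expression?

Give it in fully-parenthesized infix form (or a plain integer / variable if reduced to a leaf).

Answer: (((1+z)+21)+2)

Derivation:
Start: (0+(((1+z)+(3*7))+2))
Step 1: at root: (0+(((1+z)+(3*7))+2)) -> (((1+z)+(3*7))+2); overall: (0+(((1+z)+(3*7))+2)) -> (((1+z)+(3*7))+2)
Step 2: at LR: (3*7) -> 21; overall: (((1+z)+(3*7))+2) -> (((1+z)+21)+2)
Fixed point: (((1+z)+21)+2)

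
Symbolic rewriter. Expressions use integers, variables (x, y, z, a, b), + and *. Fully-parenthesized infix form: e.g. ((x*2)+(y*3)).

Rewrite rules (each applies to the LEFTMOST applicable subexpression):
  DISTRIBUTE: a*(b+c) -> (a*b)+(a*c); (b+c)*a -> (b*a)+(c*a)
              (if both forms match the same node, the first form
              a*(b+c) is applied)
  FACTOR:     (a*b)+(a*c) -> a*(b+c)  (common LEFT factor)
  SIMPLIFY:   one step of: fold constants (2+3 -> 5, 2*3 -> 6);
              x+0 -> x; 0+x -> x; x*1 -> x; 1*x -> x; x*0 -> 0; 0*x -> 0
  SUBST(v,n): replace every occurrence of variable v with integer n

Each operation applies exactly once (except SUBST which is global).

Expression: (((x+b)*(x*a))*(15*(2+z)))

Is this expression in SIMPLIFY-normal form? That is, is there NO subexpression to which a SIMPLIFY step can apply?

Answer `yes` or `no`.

Expression: (((x+b)*(x*a))*(15*(2+z)))
Scanning for simplifiable subexpressions (pre-order)...
  at root: (((x+b)*(x*a))*(15*(2+z))) (not simplifiable)
  at L: ((x+b)*(x*a)) (not simplifiable)
  at LL: (x+b) (not simplifiable)
  at LR: (x*a) (not simplifiable)
  at R: (15*(2+z)) (not simplifiable)
  at RR: (2+z) (not simplifiable)
Result: no simplifiable subexpression found -> normal form.

Answer: yes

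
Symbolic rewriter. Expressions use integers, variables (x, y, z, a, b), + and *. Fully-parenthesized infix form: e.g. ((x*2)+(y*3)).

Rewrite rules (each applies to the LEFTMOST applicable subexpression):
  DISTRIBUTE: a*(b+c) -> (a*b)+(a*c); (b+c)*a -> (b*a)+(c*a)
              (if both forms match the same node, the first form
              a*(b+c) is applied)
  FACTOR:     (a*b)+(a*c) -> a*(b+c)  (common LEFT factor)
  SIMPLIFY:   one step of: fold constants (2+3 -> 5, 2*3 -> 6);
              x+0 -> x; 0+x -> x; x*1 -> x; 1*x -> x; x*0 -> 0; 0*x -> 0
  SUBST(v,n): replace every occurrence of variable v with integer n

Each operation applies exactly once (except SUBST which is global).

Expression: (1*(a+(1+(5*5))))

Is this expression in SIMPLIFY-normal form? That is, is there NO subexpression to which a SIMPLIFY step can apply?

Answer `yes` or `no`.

Answer: no

Derivation:
Expression: (1*(a+(1+(5*5))))
Scanning for simplifiable subexpressions (pre-order)...
  at root: (1*(a+(1+(5*5)))) (SIMPLIFIABLE)
  at R: (a+(1+(5*5))) (not simplifiable)
  at RR: (1+(5*5)) (not simplifiable)
  at RRR: (5*5) (SIMPLIFIABLE)
Found simplifiable subexpr at path root: (1*(a+(1+(5*5))))
One SIMPLIFY step would give: (a+(1+(5*5)))
-> NOT in normal form.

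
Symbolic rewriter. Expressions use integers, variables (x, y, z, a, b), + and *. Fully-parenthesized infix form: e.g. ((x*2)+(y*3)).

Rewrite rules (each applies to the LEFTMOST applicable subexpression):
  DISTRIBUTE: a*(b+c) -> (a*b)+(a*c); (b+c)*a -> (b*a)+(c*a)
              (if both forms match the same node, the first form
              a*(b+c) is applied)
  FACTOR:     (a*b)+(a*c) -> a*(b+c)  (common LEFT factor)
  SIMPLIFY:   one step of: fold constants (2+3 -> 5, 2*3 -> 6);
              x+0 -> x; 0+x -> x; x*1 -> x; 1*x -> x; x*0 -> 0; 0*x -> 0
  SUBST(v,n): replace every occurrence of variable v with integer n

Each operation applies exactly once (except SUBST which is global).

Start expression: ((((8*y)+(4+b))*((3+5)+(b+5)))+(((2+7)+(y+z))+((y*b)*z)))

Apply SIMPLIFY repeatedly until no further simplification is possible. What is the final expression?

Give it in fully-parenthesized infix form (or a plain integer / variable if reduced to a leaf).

Answer: ((((8*y)+(4+b))*(8+(b+5)))+((9+(y+z))+((y*b)*z)))

Derivation:
Start: ((((8*y)+(4+b))*((3+5)+(b+5)))+(((2+7)+(y+z))+((y*b)*z)))
Step 1: at LRL: (3+5) -> 8; overall: ((((8*y)+(4+b))*((3+5)+(b+5)))+(((2+7)+(y+z))+((y*b)*z))) -> ((((8*y)+(4+b))*(8+(b+5)))+(((2+7)+(y+z))+((y*b)*z)))
Step 2: at RLL: (2+7) -> 9; overall: ((((8*y)+(4+b))*(8+(b+5)))+(((2+7)+(y+z))+((y*b)*z))) -> ((((8*y)+(4+b))*(8+(b+5)))+((9+(y+z))+((y*b)*z)))
Fixed point: ((((8*y)+(4+b))*(8+(b+5)))+((9+(y+z))+((y*b)*z)))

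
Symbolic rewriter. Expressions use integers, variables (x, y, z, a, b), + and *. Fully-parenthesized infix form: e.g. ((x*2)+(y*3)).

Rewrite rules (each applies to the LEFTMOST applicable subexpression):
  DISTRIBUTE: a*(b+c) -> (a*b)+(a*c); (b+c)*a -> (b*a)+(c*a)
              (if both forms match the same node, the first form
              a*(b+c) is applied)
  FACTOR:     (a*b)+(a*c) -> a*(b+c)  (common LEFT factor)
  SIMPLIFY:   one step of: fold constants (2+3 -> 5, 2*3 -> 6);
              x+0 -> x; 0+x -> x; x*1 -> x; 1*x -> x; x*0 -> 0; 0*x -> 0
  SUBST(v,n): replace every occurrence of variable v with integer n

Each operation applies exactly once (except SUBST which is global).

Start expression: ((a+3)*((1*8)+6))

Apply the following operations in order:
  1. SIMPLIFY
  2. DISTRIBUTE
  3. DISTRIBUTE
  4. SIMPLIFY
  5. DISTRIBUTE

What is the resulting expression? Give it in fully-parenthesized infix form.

Answer: (((a*8)+24)+((a*6)+(3*6)))

Derivation:
Start: ((a+3)*((1*8)+6))
Apply SIMPLIFY at RL (target: (1*8)): ((a+3)*((1*8)+6)) -> ((a+3)*(8+6))
Apply DISTRIBUTE at root (target: ((a+3)*(8+6))): ((a+3)*(8+6)) -> (((a+3)*8)+((a+3)*6))
Apply DISTRIBUTE at L (target: ((a+3)*8)): (((a+3)*8)+((a+3)*6)) -> (((a*8)+(3*8))+((a+3)*6))
Apply SIMPLIFY at LR (target: (3*8)): (((a*8)+(3*8))+((a+3)*6)) -> (((a*8)+24)+((a+3)*6))
Apply DISTRIBUTE at R (target: ((a+3)*6)): (((a*8)+24)+((a+3)*6)) -> (((a*8)+24)+((a*6)+(3*6)))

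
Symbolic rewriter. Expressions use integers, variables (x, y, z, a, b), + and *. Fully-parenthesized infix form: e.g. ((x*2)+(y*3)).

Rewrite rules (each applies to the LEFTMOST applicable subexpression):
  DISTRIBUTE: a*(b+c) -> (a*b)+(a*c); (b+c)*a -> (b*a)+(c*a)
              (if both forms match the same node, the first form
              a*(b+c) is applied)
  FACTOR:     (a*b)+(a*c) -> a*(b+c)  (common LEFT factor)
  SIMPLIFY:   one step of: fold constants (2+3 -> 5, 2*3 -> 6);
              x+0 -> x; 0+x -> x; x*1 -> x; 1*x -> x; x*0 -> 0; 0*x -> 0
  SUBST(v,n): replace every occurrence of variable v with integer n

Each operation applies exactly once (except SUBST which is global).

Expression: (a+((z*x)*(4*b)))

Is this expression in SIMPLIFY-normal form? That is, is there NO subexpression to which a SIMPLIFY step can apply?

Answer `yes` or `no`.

Answer: yes

Derivation:
Expression: (a+((z*x)*(4*b)))
Scanning for simplifiable subexpressions (pre-order)...
  at root: (a+((z*x)*(4*b))) (not simplifiable)
  at R: ((z*x)*(4*b)) (not simplifiable)
  at RL: (z*x) (not simplifiable)
  at RR: (4*b) (not simplifiable)
Result: no simplifiable subexpression found -> normal form.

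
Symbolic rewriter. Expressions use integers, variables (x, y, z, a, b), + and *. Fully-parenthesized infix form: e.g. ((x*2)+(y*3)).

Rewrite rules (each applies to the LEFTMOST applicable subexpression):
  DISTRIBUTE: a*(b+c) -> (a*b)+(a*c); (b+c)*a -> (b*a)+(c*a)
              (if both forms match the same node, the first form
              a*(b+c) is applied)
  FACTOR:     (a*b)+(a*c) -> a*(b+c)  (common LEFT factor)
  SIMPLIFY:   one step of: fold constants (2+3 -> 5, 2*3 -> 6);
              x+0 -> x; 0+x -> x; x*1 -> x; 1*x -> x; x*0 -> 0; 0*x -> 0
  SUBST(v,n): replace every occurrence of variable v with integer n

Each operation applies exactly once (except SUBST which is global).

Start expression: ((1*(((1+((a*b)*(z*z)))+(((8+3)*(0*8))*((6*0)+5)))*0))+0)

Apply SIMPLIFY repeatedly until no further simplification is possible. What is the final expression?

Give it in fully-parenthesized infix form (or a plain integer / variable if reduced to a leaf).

Start: ((1*(((1+((a*b)*(z*z)))+(((8+3)*(0*8))*((6*0)+5)))*0))+0)
Step 1: at root: ((1*(((1+((a*b)*(z*z)))+(((8+3)*(0*8))*((6*0)+5)))*0))+0) -> (1*(((1+((a*b)*(z*z)))+(((8+3)*(0*8))*((6*0)+5)))*0)); overall: ((1*(((1+((a*b)*(z*z)))+(((8+3)*(0*8))*((6*0)+5)))*0))+0) -> (1*(((1+((a*b)*(z*z)))+(((8+3)*(0*8))*((6*0)+5)))*0))
Step 2: at root: (1*(((1+((a*b)*(z*z)))+(((8+3)*(0*8))*((6*0)+5)))*0)) -> (((1+((a*b)*(z*z)))+(((8+3)*(0*8))*((6*0)+5)))*0); overall: (1*(((1+((a*b)*(z*z)))+(((8+3)*(0*8))*((6*0)+5)))*0)) -> (((1+((a*b)*(z*z)))+(((8+3)*(0*8))*((6*0)+5)))*0)
Step 3: at root: (((1+((a*b)*(z*z)))+(((8+3)*(0*8))*((6*0)+5)))*0) -> 0; overall: (((1+((a*b)*(z*z)))+(((8+3)*(0*8))*((6*0)+5)))*0) -> 0
Fixed point: 0

Answer: 0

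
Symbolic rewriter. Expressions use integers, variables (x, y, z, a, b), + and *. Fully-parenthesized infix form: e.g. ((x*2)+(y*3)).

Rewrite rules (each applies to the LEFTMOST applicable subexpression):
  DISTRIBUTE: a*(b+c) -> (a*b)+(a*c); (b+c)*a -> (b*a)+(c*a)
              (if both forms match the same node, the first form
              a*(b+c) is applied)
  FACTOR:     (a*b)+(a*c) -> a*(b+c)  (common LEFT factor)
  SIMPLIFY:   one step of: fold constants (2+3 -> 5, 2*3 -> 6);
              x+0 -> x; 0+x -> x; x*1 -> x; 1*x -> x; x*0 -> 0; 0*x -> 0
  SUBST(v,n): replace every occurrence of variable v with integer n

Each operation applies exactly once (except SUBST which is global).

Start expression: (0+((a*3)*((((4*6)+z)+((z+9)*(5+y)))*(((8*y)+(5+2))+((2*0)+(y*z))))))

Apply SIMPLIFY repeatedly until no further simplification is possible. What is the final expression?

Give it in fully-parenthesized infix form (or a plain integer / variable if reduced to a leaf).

Start: (0+((a*3)*((((4*6)+z)+((z+9)*(5+y)))*(((8*y)+(5+2))+((2*0)+(y*z))))))
Step 1: at root: (0+((a*3)*((((4*6)+z)+((z+9)*(5+y)))*(((8*y)+(5+2))+((2*0)+(y*z)))))) -> ((a*3)*((((4*6)+z)+((z+9)*(5+y)))*(((8*y)+(5+2))+((2*0)+(y*z))))); overall: (0+((a*3)*((((4*6)+z)+((z+9)*(5+y)))*(((8*y)+(5+2))+((2*0)+(y*z)))))) -> ((a*3)*((((4*6)+z)+((z+9)*(5+y)))*(((8*y)+(5+2))+((2*0)+(y*z)))))
Step 2: at RLLL: (4*6) -> 24; overall: ((a*3)*((((4*6)+z)+((z+9)*(5+y)))*(((8*y)+(5+2))+((2*0)+(y*z))))) -> ((a*3)*(((24+z)+((z+9)*(5+y)))*(((8*y)+(5+2))+((2*0)+(y*z)))))
Step 3: at RRLR: (5+2) -> 7; overall: ((a*3)*(((24+z)+((z+9)*(5+y)))*(((8*y)+(5+2))+((2*0)+(y*z))))) -> ((a*3)*(((24+z)+((z+9)*(5+y)))*(((8*y)+7)+((2*0)+(y*z)))))
Step 4: at RRRL: (2*0) -> 0; overall: ((a*3)*(((24+z)+((z+9)*(5+y)))*(((8*y)+7)+((2*0)+(y*z))))) -> ((a*3)*(((24+z)+((z+9)*(5+y)))*(((8*y)+7)+(0+(y*z)))))
Step 5: at RRR: (0+(y*z)) -> (y*z); overall: ((a*3)*(((24+z)+((z+9)*(5+y)))*(((8*y)+7)+(0+(y*z))))) -> ((a*3)*(((24+z)+((z+9)*(5+y)))*(((8*y)+7)+(y*z))))
Fixed point: ((a*3)*(((24+z)+((z+9)*(5+y)))*(((8*y)+7)+(y*z))))

Answer: ((a*3)*(((24+z)+((z+9)*(5+y)))*(((8*y)+7)+(y*z))))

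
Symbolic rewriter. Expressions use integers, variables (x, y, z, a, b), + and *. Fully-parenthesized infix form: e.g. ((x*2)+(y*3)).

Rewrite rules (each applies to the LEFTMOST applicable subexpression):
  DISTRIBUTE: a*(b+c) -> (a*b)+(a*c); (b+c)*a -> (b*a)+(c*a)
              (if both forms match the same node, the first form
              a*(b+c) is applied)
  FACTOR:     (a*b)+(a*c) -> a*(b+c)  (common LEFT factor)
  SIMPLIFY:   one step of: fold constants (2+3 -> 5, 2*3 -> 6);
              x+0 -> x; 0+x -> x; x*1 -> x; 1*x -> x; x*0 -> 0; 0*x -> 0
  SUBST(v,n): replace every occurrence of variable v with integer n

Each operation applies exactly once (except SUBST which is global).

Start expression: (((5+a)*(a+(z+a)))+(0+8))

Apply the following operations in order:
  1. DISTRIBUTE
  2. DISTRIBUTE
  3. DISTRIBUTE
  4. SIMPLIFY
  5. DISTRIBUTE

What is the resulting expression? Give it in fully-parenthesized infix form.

Start: (((5+a)*(a+(z+a)))+(0+8))
Apply DISTRIBUTE at L (target: ((5+a)*(a+(z+a)))): (((5+a)*(a+(z+a)))+(0+8)) -> ((((5+a)*a)+((5+a)*(z+a)))+(0+8))
Apply DISTRIBUTE at LL (target: ((5+a)*a)): ((((5+a)*a)+((5+a)*(z+a)))+(0+8)) -> ((((5*a)+(a*a))+((5+a)*(z+a)))+(0+8))
Apply DISTRIBUTE at LR (target: ((5+a)*(z+a))): ((((5*a)+(a*a))+((5+a)*(z+a)))+(0+8)) -> ((((5*a)+(a*a))+(((5+a)*z)+((5+a)*a)))+(0+8))
Apply SIMPLIFY at R (target: (0+8)): ((((5*a)+(a*a))+(((5+a)*z)+((5+a)*a)))+(0+8)) -> ((((5*a)+(a*a))+(((5+a)*z)+((5+a)*a)))+8)
Apply DISTRIBUTE at LRL (target: ((5+a)*z)): ((((5*a)+(a*a))+(((5+a)*z)+((5+a)*a)))+8) -> ((((5*a)+(a*a))+(((5*z)+(a*z))+((5+a)*a)))+8)

Answer: ((((5*a)+(a*a))+(((5*z)+(a*z))+((5+a)*a)))+8)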